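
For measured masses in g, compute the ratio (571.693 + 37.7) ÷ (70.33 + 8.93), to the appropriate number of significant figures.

571.693 + 37.7 = 609.393, limited to 1 d.p. → 4 s.f.; 70.33 + 8.93 = 79.26, limited to 2 d.p. → 4 s.f.
Carrying full precision, 609.393 ÷ 79.26 = 7.68853141559…; keep min(4, 4) = 4 s.f.
Rounded to 4 significant figures: 7.689.

7.689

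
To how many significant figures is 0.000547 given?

0.000547: leading zeros are not significant.

3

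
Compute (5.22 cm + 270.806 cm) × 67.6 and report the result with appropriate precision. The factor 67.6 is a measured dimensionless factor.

5.22 cm + 270.806 cm = 276.026 cm; the sum is limited to 2 decimal places (5 s.f.).
Carrying full precision, 276.026 × 67.6 = 18659.3576 cm; 67.6 has 3 s.f., so the result keeps min(5, 3) = 3 s.f.
Rounded to 3 significant figures: 1.87 × 10⁴ cm.

1.87 × 10⁴ cm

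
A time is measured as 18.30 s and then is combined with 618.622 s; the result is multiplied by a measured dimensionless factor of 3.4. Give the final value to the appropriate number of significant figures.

2.2 × 10³ s

18.30 s + 618.622 s = 636.922 s; the sum is limited to 2 decimal places (5 s.f.).
Carrying full precision, 636.922 × 3.4 = 2165.5348 s; 3.4 has 2 s.f., so the result keeps min(5, 2) = 2 s.f.
Rounded to 2 significant figures: 2.2 × 10³ s.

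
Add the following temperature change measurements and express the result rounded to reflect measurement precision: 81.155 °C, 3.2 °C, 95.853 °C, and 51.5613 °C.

231.8 °C

81.155 °C + 3.2 °C + 95.853 °C + 51.5613 °C = 231.7693 °C.
Addition/subtraction keeps the fewest decimal places: 81.155 → 3 decimal places, 3.2 → 1 decimal place, 95.853 → 3 decimal places, 51.5613 → 4 decimal places; limit is 1.
Rounded to 1 decimal place: 231.8 °C.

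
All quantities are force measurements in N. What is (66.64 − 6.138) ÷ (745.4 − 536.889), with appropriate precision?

66.64 − 6.138 = 60.502, limited to 2 d.p. → 4 s.f.; 745.4 − 536.889 = 208.511, limited to 1 d.p. → 4 s.f.
Carrying full precision, 60.502 ÷ 208.511 = 0.290162149719…; keep min(4, 4) = 4 s.f.
Rounded to 4 significant figures: 2.902 × 10^-1.

2.902 × 10^-1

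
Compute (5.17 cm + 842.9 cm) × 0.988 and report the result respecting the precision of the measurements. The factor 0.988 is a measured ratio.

5.17 cm + 842.9 cm = 848.07 cm; the sum is limited to 1 decimal place (4 s.f.).
Carrying full precision, 848.07 × 0.988 = 837.89316 cm; 0.988 has 3 s.f., so the result keeps min(4, 3) = 3 s.f.
Rounded to 3 significant figures: 838 cm.

838 cm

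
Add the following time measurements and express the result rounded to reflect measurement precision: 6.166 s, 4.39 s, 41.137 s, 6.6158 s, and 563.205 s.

6.166 s + 4.39 s + 41.137 s + 6.6158 s + 563.205 s = 621.5138 s.
Addition/subtraction keeps the fewest decimal places: 6.166 → 3 decimal places, 4.39 → 2 decimal places, 41.137 → 3 decimal places, 6.6158 → 4 decimal places, 563.205 → 3 decimal places; limit is 2.
Rounded to 2 decimal places: 621.51 s.

621.51 s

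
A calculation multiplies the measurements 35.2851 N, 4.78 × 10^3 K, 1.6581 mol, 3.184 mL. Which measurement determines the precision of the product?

35.2851 N → 6 s.f.; 4.78 × 10^3 K → 3 s.f.; 1.6581 mol → 5 s.f.; 3.184 mL → 4 s.f.
The fewest is 3 significant figures, from 4.78 × 10^3 K.

4.78 × 10^3 K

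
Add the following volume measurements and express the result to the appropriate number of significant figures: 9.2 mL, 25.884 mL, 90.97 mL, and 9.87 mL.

135.9 mL

9.2 mL + 25.884 mL + 90.97 mL + 9.87 mL = 135.924 mL.
Addition/subtraction keeps the fewest decimal places: 9.2 → 1 decimal place, 25.884 → 3 decimal places, 90.97 → 2 decimal places, 9.87 → 2 decimal places; limit is 1.
Rounded to 1 decimal place: 135.9 mL.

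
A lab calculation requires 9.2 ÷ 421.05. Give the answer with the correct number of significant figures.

9.2 ÷ 421.05 = 0.0218501365634…
Multiplication/division keeps the fewest significant figures: 9.2 → 2 s.f., 421.05 → 5 s.f.; limit is 2.
Rounded to 2 significant figures: 0.022.

0.022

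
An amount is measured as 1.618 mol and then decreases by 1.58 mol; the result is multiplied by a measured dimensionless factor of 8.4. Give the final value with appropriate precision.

1.618 mol − 1.58 mol = 0.038 mol; the difference is limited to 2 decimal places (1 s.f.).
Carrying full precision, 0.038 × 8.4 = 0.3192 mol; 8.4 has 2 s.f., so the result keeps min(1, 2) = 1 s.f.
Rounded to 1 significant figure: 0.3 mol.

0.3 mol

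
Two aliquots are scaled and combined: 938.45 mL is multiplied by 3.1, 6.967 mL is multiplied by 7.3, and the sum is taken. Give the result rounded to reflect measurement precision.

938.45 × 3.1 = 2909.195 → 2.9 × 10³ mL (2 s.f., last digit at the 10^2 place).
6.967 × 7.3 = 50.8591 → 51 mL (2 s.f., last digit at the 10^0 place).
Sum: 2960.0541 mL; keep the coarser place, 10^2.
Result: 3.0 × 10³ mL.

3.0 × 10³ mL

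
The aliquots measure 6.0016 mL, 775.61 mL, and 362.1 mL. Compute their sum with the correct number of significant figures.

1143.7 mL

6.0016 mL + 775.61 mL + 362.1 mL = 1143.7116 mL.
Addition/subtraction keeps the fewest decimal places: 6.0016 → 4 decimal places, 775.61 → 2 decimal places, 362.1 → 1 decimal place; limit is 1.
Rounded to 1 decimal place: 1143.7 mL.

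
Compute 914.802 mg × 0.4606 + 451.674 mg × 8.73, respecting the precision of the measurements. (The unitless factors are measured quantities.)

4.36 × 10³ mg

914.802 × 0.4606 = 421.3578012 → 421.4 mg (4 s.f., last digit at the 10^-1 place).
451.674 × 8.73 = 3943.11402 → 3.94 × 10³ mg (3 s.f., last digit at the 10^1 place).
Sum: 4364.4718212 mg; keep the coarser place, 10^1.
Result: 4.36 × 10³ mg.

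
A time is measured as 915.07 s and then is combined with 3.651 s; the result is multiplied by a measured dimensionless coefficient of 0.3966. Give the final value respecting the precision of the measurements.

364.4 s

915.07 s + 3.651 s = 918.721 s; the sum is limited to 2 decimal places (5 s.f.).
Carrying full precision, 918.721 × 0.3966 = 364.3647486 s; 0.3966 has 4 s.f., so the result keeps min(5, 4) = 4 s.f.
Rounded to 4 significant figures: 364.4 s.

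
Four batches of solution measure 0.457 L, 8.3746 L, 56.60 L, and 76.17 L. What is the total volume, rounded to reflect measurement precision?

141.60 L

0.457 L + 8.3746 L + 56.60 L + 76.17 L = 141.6016 L.
Addition/subtraction keeps the fewest decimal places: 0.457 → 3 decimal places, 8.3746 → 4 decimal places, 56.60 → 2 decimal places, 76.17 → 2 decimal places; limit is 2.
Rounded to 2 decimal places: 141.60 L.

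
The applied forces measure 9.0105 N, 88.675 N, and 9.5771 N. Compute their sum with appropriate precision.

9.0105 N + 88.675 N + 9.5771 N = 107.2626 N.
Addition/subtraction keeps the fewest decimal places: 9.0105 → 4 decimal places, 88.675 → 3 decimal places, 9.5771 → 4 decimal places; limit is 3.
Rounded to 3 decimal places: 107.263 N.

107.263 N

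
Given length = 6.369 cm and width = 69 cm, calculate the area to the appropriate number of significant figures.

4.4 × 10^2 cm²

area = 6.369 cm × 69 cm = 439.461 cm².
6.369 has 4 significant figures; 69 has 2.
Division/multiplication keeps the fewest: 2 significant figures.
Rounded: 4.4 × 10^2 cm².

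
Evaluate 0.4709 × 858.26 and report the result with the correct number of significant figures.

0.4709 × 858.26 = 404.154634
Multiplication/division keeps the fewest significant figures: 0.4709 → 4 s.f., 858.26 → 5 s.f.; limit is 4.
Rounded to 4 significant figures: 404.2.

404.2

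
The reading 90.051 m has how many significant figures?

90.051: zeros between nonzero digits are significant.

5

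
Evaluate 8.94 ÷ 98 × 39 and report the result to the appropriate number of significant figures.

8.94 ÷ 98 × 39 = 3.55775510204…
Multiplication/division keeps the fewest significant figures: 8.94 → 3 s.f., 98 → 2 s.f., 39 → 2 s.f.; limit is 2.
Rounded to 2 significant figures: 3.6.

3.6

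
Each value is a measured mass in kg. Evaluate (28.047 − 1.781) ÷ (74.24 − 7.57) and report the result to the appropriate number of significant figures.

28.047 − 1.781 = 26.266, limited to 3 d.p. → 5 s.f.; 74.24 − 7.57 = 66.67, limited to 2 d.p. → 4 s.f.
Carrying full precision, 26.266 ÷ 66.67 = 0.393970301485…; keep min(5, 4) = 4 s.f.
Rounded to 4 significant figures: 0.3940.

0.3940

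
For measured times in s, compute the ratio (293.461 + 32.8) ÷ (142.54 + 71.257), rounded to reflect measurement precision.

293.461 + 32.8 = 326.261, limited to 1 d.p. → 4 s.f.; 142.54 + 71.257 = 213.797, limited to 2 d.p. → 5 s.f.
Carrying full precision, 326.261 ÷ 213.797 = 1.52603170297…; keep min(4, 5) = 4 s.f.
Rounded to 4 significant figures: 1.526.

1.526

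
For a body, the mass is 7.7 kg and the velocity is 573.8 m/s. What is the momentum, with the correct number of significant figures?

4.4 × 10^3 kg·m/s

momentum = 7.7 kg × 573.8 m/s = 4418.26 kg·m/s.
7.7 has 2 significant figures; 573.8 has 4.
Division/multiplication keeps the fewest: 2 significant figures.
Rounded: 4.4 × 10^3 kg·m/s.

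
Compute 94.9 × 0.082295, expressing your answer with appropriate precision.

7.81

94.9 × 0.082295 = 7.8097955
Multiplication/division keeps the fewest significant figures: 94.9 → 3 s.f., 0.082295 → 5 s.f.; limit is 3.
Rounded to 3 significant figures: 7.81.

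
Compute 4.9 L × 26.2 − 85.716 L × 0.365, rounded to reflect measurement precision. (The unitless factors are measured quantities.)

1.0 × 10² L

4.9 × 26.2 = 128.38 → 1.3 × 10² L (2 s.f., last digit at the 10^1 place).
85.716 × 0.365 = 31.28634 → 31.3 L (3 s.f., last digit at the 10^-1 place).
Difference: 97.09366 L; keep the coarser place, 10^1.
Result: 1.0 × 10² L.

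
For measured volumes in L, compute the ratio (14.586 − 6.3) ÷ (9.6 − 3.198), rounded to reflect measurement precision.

1.3

14.586 − 6.3 = 8.286, limited to 1 d.p. → 2 s.f.; 9.6 − 3.198 = 6.402, limited to 1 d.p. → 2 s.f.
Carrying full precision, 8.286 ÷ 6.402 = 1.29428303655…; keep min(2, 2) = 2 s.f.
Rounded to 2 significant figures: 1.3.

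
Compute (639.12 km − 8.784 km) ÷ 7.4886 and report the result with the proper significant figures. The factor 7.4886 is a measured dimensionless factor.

84.173 km

639.12 km − 8.784 km = 630.336 km; the difference is limited to 2 decimal places (5 s.f.).
Carrying full precision, 630.336 ÷ 7.4886 = 84.1727425687… km; 7.4886 has 5 s.f., so the result keeps min(5, 5) = 5 s.f.
Rounded to 5 significant figures: 84.173 km.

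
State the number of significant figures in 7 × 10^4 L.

7 × 10^4: in scientific notation every digit of the coefficient is significant.

1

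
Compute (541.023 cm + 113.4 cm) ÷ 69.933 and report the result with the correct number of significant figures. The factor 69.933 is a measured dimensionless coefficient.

541.023 cm + 113.4 cm = 654.423 cm; the sum is limited to 1 decimal place (4 s.f.).
Carrying full precision, 654.423 ÷ 69.933 = 9.3578568058… cm; 69.933 has 5 s.f., so the result keeps min(4, 5) = 4 s.f.
Rounded to 4 significant figures: 9.358 cm.

9.358 cm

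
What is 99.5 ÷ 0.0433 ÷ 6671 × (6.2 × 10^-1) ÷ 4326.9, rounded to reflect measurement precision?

99.5 ÷ 0.0433 ÷ 6671 × (6.2 × 10^-1) ÷ 4326.9 = 0.0000493581729041…
Multiplication/division keeps the fewest significant figures: 99.5 → 3 s.f., 0.0433 → 3 s.f., 6671 → 4 s.f., 6.2 × 10^-1 → 2 s.f., 4326.9 → 5 s.f.; limit is 2.
Rounded to 2 significant figures: 4.9 × 10^-5.

4.9 × 10^-5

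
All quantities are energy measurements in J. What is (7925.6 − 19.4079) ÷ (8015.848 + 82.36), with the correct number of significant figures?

7925.6 − 19.4079 = 7906.1921, limited to 1 d.p. → 5 s.f.; 8015.848 + 82.36 = 8098.208, limited to 2 d.p. → 6 s.f.
Carrying full precision, 7906.1921 ÷ 8098.208 = 0.97628908766…; keep min(5, 6) = 5 s.f.
Rounded to 5 significant figures: 0.97629.

0.97629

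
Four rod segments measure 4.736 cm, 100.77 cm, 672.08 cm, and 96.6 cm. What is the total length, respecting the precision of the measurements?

4.736 cm + 100.77 cm + 672.08 cm + 96.6 cm = 874.186 cm.
Addition/subtraction keeps the fewest decimal places: 4.736 → 3 decimal places, 100.77 → 2 decimal places, 672.08 → 2 decimal places, 96.6 → 1 decimal place; limit is 1.
Rounded to 1 decimal place: 874.2 cm.

874.2 cm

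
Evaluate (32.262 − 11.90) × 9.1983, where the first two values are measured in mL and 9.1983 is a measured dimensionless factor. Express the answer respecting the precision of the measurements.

187.3 mL

32.262 mL − 11.90 mL = 20.362 mL; the difference is limited to 2 decimal places (4 s.f.).
Carrying full precision, 20.362 × 9.1983 = 187.2957846 mL; 9.1983 has 5 s.f., so the result keeps min(4, 5) = 4 s.f.
Rounded to 4 significant figures: 187.3 mL.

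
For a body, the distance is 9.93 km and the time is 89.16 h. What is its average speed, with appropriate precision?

0.111 km/h

average speed = 9.93 km ÷ 89.16 h = 0.111372812921… km/h.
9.93 has 3 significant figures; 89.16 has 4.
Division/multiplication keeps the fewest: 3 significant figures.
Rounded: 0.111 km/h.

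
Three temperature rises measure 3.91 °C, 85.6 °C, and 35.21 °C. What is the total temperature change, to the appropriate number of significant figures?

124.7 °C

3.91 °C + 85.6 °C + 35.21 °C = 124.72 °C.
Addition/subtraction keeps the fewest decimal places: 3.91 → 2 decimal places, 85.6 → 1 decimal place, 35.21 → 2 decimal places; limit is 1.
Rounded to 1 decimal place: 124.7 °C.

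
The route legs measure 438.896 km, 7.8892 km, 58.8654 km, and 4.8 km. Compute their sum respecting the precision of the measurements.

438.896 km + 7.8892 km + 58.8654 km + 4.8 km = 510.4506 km.
Addition/subtraction keeps the fewest decimal places: 438.896 → 3 decimal places, 7.8892 → 4 decimal places, 58.8654 → 4 decimal places, 4.8 → 1 decimal place; limit is 1.
Rounded to 1 decimal place: 510.5 km.

510.5 km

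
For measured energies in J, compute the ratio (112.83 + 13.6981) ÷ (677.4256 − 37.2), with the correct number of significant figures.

0.1976

112.83 + 13.6981 = 126.5281, limited to 2 d.p. → 5 s.f.; 677.4256 − 37.2 = 640.2256, limited to 1 d.p. → 4 s.f.
Carrying full precision, 126.5281 ÷ 640.2256 = 0.197630491502…; keep min(5, 4) = 4 s.f.
Rounded to 4 significant figures: 0.1976.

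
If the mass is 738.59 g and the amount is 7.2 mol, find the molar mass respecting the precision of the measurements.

molar mass = 738.59 g ÷ 7.2 mol = 102.581944444… g/mol.
738.59 has 5 significant figures; 7.2 has 2.
Division/multiplication keeps the fewest: 2 significant figures.
Rounded: 1.0 × 10² g/mol.

1.0 × 10² g/mol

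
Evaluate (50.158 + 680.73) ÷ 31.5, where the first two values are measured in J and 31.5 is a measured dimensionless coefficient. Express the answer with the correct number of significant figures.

23.2 J

50.158 J + 680.73 J = 730.888 J; the sum is limited to 2 decimal places (5 s.f.).
Carrying full precision, 730.888 ÷ 31.5 = 23.2027936508… J; 31.5 has 3 s.f., so the result keeps min(5, 3) = 3 s.f.
Rounded to 3 significant figures: 23.2 J.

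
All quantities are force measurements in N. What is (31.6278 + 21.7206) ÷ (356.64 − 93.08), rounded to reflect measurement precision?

31.6278 + 21.7206 = 53.3484, limited to 4 d.p. → 6 s.f.; 356.64 − 93.08 = 263.56, limited to 2 d.p. → 5 s.f.
Carrying full precision, 53.3484 ÷ 263.56 = 0.202414630445…; keep min(6, 5) = 5 s.f.
Rounded to 5 significant figures: 0.20241.

0.20241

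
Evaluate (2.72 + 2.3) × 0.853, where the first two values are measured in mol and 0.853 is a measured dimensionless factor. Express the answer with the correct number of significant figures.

4.3 mol

2.72 mol + 2.3 mol = 5.02 mol; the sum is limited to 1 decimal place (2 s.f.).
Carrying full precision, 5.02 × 0.853 = 4.28206 mol; 0.853 has 3 s.f., so the result keeps min(2, 3) = 2 s.f.
Rounded to 2 significant figures: 4.3 mol.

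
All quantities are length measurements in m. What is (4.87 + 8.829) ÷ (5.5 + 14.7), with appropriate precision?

0.678

4.87 + 8.829 = 13.699, limited to 2 d.p. → 4 s.f.; 5.5 + 14.7 = 20.2, limited to 1 d.p. → 3 s.f.
Carrying full precision, 13.699 ÷ 20.2 = 0.678168316832…; keep min(4, 3) = 3 s.f.
Rounded to 3 significant figures: 0.678.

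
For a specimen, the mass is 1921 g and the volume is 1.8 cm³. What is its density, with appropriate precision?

density = 1921 g ÷ 1.8 cm³ = 1067.22222222… g/cm³.
1921 has 4 significant figures; 1.8 has 2.
Division/multiplication keeps the fewest: 2 significant figures.
Rounded: 1.1 × 10^3 g/cm³.

1.1 × 10^3 g/cm³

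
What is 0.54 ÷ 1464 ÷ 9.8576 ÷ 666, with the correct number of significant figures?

0.54 ÷ 1464 ÷ 9.8576 ÷ 666 = 5.61833023297 × 10^-8…
Multiplication/division keeps the fewest significant figures: 0.54 → 2 s.f., 1464 → 4 s.f., 9.8576 → 5 s.f., 666 → 3 s.f.; limit is 2.
Rounded to 2 significant figures: 5.6 × 10^-8.

5.6 × 10^-8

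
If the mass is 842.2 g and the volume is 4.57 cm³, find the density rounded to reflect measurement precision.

density = 842.2 g ÷ 4.57 cm³ = 184.288840263… g/cm³.
842.2 has 4 significant figures; 4.57 has 3.
Division/multiplication keeps the fewest: 3 significant figures.
Rounded: 184 g/cm³.

184 g/cm³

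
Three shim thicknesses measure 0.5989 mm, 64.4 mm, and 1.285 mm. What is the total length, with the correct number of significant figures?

66.3 mm

0.5989 mm + 64.4 mm + 1.285 mm = 66.2839 mm.
Addition/subtraction keeps the fewest decimal places: 0.5989 → 4 decimal places, 64.4 → 1 decimal place, 1.285 → 3 decimal places; limit is 1.
Rounded to 1 decimal place: 66.3 mm.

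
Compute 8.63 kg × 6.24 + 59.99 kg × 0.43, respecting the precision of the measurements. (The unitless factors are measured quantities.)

80. kg

8.63 × 6.24 = 53.8512 → 53.9 kg (3 s.f., last digit at the 10^-1 place).
59.99 × 0.43 = 25.7957 → 26 kg (2 s.f., last digit at the 10^0 place).
Sum: 79.6469 kg; keep the coarser place, 10^0.
Result: 80. kg.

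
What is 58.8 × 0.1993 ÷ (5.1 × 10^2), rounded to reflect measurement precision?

2.3 × 10^-2

58.8 × 0.1993 ÷ (5.1 × 10^2) = 0.0229781176471…
Multiplication/division keeps the fewest significant figures: 58.8 → 3 s.f., 0.1993 → 4 s.f., 5.1 × 10^2 → 2 s.f.; limit is 2.
Rounded to 2 significant figures: 2.3 × 10^-2.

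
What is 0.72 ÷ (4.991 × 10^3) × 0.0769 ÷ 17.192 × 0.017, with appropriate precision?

0.72 ÷ (4.991 × 10^3) × 0.0769 ÷ 17.192 × 0.017 = 1.09696756162 × 10^-8…
Multiplication/division keeps the fewest significant figures: 0.72 → 2 s.f., 4.991 × 10^3 → 4 s.f., 0.0769 → 3 s.f., 17.192 → 5 s.f., 0.017 → 2 s.f.; limit is 2.
Rounded to 2 significant figures: 1.1 × 10^-8.

1.1 × 10^-8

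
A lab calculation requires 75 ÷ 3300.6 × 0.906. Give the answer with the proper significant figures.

2.1 × 10^-2

75 ÷ 3300.6 × 0.906 = 0.0205871659698…
Multiplication/division keeps the fewest significant figures: 75 → 2 s.f., 3300.6 → 5 s.f., 0.906 → 3 s.f.; limit is 2.
Rounded to 2 significant figures: 2.1 × 10^-2.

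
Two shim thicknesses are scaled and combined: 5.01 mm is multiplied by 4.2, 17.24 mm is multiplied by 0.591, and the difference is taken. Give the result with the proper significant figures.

5.01 × 4.2 = 21.042 → 21 mm (2 s.f., last digit at the 10^0 place).
17.24 × 0.591 = 10.18884 → 10.2 mm (3 s.f., last digit at the 10^-1 place).
Difference: 10.85316 mm; keep the coarser place, 10^0.
Result: 11 mm.

11 mm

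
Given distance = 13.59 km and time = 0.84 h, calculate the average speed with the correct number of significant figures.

average speed = 13.59 km ÷ 0.84 h = 16.1785714286… km/h.
13.59 has 4 significant figures; 0.84 has 2.
Division/multiplication keeps the fewest: 2 significant figures.
Rounded: 16 km/h.

16 km/h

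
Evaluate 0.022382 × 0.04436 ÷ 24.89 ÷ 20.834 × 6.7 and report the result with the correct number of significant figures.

0.022382 × 0.04436 ÷ 24.89 ÷ 20.834 × 6.7 = 0.0000128282576851…
Multiplication/division keeps the fewest significant figures: 0.022382 → 5 s.f., 0.04436 → 4 s.f., 24.89 → 4 s.f., 20.834 → 5 s.f., 6.7 → 2 s.f.; limit is 2.
Rounded to 2 significant figures: 1.3 × 10^-5.

1.3 × 10^-5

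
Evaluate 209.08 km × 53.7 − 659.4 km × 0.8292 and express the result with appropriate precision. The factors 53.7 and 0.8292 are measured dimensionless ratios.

209.08 × 53.7 = 11227.596 → 1.12 × 10^4 km (3 s.f., last digit at the 10^2 place).
659.4 × 0.8292 = 546.77448 → 546.8 km (4 s.f., last digit at the 10^-1 place).
Difference: 10680.82152 km; keep the coarser place, 10^2.
Result: 1.07 × 10^4 km.

1.07 × 10^4 km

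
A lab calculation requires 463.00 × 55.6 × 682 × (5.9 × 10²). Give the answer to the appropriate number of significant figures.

1.0 × 10¹⁰

463.00 × 55.6 × 682 × (5.9 × 10²) = 1.0358387864 × 10^10
Multiplication/division keeps the fewest significant figures: 463.00 → 5 s.f., 55.6 → 3 s.f., 682 → 3 s.f., 5.9 × 10² → 2 s.f.; limit is 2.
Rounded to 2 significant figures: 1.0 × 10¹⁰.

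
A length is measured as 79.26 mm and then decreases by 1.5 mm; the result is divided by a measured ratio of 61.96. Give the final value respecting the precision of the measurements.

1.26 mm

79.26 mm − 1.5 mm = 77.76 mm; the difference is limited to 1 decimal place (3 s.f.).
Carrying full precision, 77.76 ÷ 61.96 = 1.25500322789… mm; 61.96 has 4 s.f., so the result keeps min(3, 4) = 3 s.f.
Rounded to 3 significant figures: 1.26 mm.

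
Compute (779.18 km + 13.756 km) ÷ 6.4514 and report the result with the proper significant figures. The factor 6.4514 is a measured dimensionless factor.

122.91 km

779.18 km + 13.756 km = 792.936 km; the sum is limited to 2 decimal places (5 s.f.).
Carrying full precision, 792.936 ÷ 6.4514 = 122.909136001… km; 6.4514 has 5 s.f., so the result keeps min(5, 5) = 5 s.f.
Rounded to 5 significant figures: 122.91 km.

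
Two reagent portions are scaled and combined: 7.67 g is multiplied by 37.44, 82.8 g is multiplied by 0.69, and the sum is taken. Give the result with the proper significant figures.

344 g

7.67 × 37.44 = 287.1648 → 2.87 × 10^2 g (3 s.f., last digit at the 10^0 place).
82.8 × 0.69 = 57.132 → 57 g (2 s.f., last digit at the 10^0 place).
Sum: 344.2968 g; keep the coarser place, 10^0.
Result: 344 g.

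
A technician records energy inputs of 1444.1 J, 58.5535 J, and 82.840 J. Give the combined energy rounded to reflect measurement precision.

1444.1 J + 58.5535 J + 82.840 J = 1585.4935 J.
Addition/subtraction keeps the fewest decimal places: 1444.1 → 1 decimal place, 58.5535 → 4 decimal places, 82.840 → 3 decimal places; limit is 1.
Rounded to 1 decimal place: 1585.5 J.

1585.5 J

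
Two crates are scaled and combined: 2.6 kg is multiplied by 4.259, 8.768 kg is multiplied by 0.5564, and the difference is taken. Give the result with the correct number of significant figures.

6 kg

2.6 × 4.259 = 11.0734 → 11 kg (2 s.f., last digit at the 10^0 place).
8.768 × 0.5564 = 4.8785152 → 4.879 kg (4 s.f., last digit at the 10^-3 place).
Difference: 6.1948848 kg; keep the coarser place, 10^0.
Result: 6 kg.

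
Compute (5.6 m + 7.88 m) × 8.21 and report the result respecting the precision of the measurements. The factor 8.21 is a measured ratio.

1.11 × 10² m

5.6 m + 7.88 m = 13.48 m; the sum is limited to 1 decimal place (3 s.f.).
Carrying full precision, 13.48 × 8.21 = 110.6708 m; 8.21 has 3 s.f., so the result keeps min(3, 3) = 3 s.f.
Rounded to 3 significant figures: 1.11 × 10² m.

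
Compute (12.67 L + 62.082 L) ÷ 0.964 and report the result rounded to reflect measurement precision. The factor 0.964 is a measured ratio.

77.5 L

12.67 L + 62.082 L = 74.752 L; the sum is limited to 2 decimal places (4 s.f.).
Carrying full precision, 74.752 ÷ 0.964 = 77.5435684647… L; 0.964 has 3 s.f., so the result keeps min(4, 3) = 3 s.f.
Rounded to 3 significant figures: 77.5 L.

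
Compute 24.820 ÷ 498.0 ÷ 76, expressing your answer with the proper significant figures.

24.820 ÷ 498.0 ÷ 76 = 0.000655781018812…
Multiplication/division keeps the fewest significant figures: 24.820 → 5 s.f., 498.0 → 4 s.f., 76 → 2 s.f.; limit is 2.
Rounded to 2 significant figures: 6.6 × 10⁻⁴.

6.6 × 10⁻⁴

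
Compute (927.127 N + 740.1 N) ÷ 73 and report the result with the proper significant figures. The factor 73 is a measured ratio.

927.127 N + 740.1 N = 1667.227 N; the sum is limited to 1 decimal place (5 s.f.).
Carrying full precision, 1667.227 ÷ 73 = 22.8387260274… N; 73 has 2 s.f., so the result keeps min(5, 2) = 2 s.f.
Rounded to 2 significant figures: 23 N.

23 N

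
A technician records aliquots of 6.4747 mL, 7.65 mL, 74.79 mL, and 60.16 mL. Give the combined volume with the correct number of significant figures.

149.07 mL

6.4747 mL + 7.65 mL + 74.79 mL + 60.16 mL = 149.0747 mL.
Addition/subtraction keeps the fewest decimal places: 6.4747 → 4 decimal places, 7.65 → 2 decimal places, 74.79 → 2 decimal places, 60.16 → 2 decimal places; limit is 2.
Rounded to 2 decimal places: 149.07 mL.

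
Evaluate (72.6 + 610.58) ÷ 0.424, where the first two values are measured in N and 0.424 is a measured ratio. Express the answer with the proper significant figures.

72.6 N + 610.58 N = 683.18 N; the sum is limited to 1 decimal place (4 s.f.).
Carrying full precision, 683.18 ÷ 0.424 = 1611.27358491… N; 0.424 has 3 s.f., so the result keeps min(4, 3) = 3 s.f.
Rounded to 3 significant figures: 1.61 × 10³ N.

1.61 × 10³ N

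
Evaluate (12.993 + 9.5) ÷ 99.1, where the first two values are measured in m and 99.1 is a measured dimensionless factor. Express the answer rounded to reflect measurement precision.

0.227 m

12.993 m + 9.5 m = 22.493 m; the sum is limited to 1 decimal place (3 s.f.).
Carrying full precision, 22.493 ÷ 99.1 = 0.226972754793… m; 99.1 has 3 s.f., so the result keeps min(3, 3) = 3 s.f.
Rounded to 3 significant figures: 0.227 m.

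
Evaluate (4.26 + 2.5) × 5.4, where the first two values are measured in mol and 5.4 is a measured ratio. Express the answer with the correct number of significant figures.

37 mol

4.26 mol + 2.5 mol = 6.76 mol; the sum is limited to 1 decimal place (2 s.f.).
Carrying full precision, 6.76 × 5.4 = 36.504 mol; 5.4 has 2 s.f., so the result keeps min(2, 2) = 2 s.f.
Rounded to 2 significant figures: 37 mol.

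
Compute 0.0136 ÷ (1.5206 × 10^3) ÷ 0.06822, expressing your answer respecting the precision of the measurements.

1.31 × 10^-4

0.0136 ÷ (1.5206 × 10^3) ÷ 0.06822 = 0.000131102872452…
Multiplication/division keeps the fewest significant figures: 0.0136 → 3 s.f., 1.5206 × 10^3 → 5 s.f., 0.06822 → 4 s.f.; limit is 3.
Rounded to 3 significant figures: 1.31 × 10^-4.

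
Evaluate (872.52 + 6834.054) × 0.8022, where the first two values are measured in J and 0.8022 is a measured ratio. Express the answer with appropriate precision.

872.52 J + 6834.054 J = 7706.574 J; the sum is limited to 2 decimal places (6 s.f.).
Carrying full precision, 7706.574 × 0.8022 = 6182.2136628 J; 0.8022 has 4 s.f., so the result keeps min(6, 4) = 4 s.f.
Rounded to 4 significant figures: 6182 J.

6182 J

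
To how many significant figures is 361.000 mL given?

361.000: trailing zeros after a decimal point are significant.

6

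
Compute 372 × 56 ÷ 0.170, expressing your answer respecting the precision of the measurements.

1.2 × 10^5

372 × 56 ÷ 0.170 = 122541.176471…
Multiplication/division keeps the fewest significant figures: 372 → 3 s.f., 56 → 2 s.f., 0.170 → 3 s.f.; limit is 2.
Rounded to 2 significant figures: 1.2 × 10^5.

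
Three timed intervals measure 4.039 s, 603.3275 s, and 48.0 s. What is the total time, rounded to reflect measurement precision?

4.039 s + 603.3275 s + 48.0 s = 655.3665 s.
Addition/subtraction keeps the fewest decimal places: 4.039 → 3 decimal places, 603.3275 → 4 decimal places, 48.0 → 1 decimal place; limit is 1.
Rounded to 1 decimal place: 655.4 s.

655.4 s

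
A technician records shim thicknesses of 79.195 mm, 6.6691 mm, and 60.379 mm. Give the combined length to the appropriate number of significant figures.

146.243 mm

79.195 mm + 6.6691 mm + 60.379 mm = 146.2431 mm.
Addition/subtraction keeps the fewest decimal places: 79.195 → 3 decimal places, 6.6691 → 4 decimal places, 60.379 → 3 decimal places; limit is 3.
Rounded to 3 decimal places: 146.243 mm.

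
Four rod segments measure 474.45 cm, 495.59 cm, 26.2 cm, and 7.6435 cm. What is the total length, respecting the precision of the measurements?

474.45 cm + 495.59 cm + 26.2 cm + 7.6435 cm = 1003.8835 cm.
Addition/subtraction keeps the fewest decimal places: 474.45 → 2 decimal places, 495.59 → 2 decimal places, 26.2 → 1 decimal place, 7.6435 → 4 decimal places; limit is 1.
Rounded to 1 decimal place: 1003.9 cm.

1003.9 cm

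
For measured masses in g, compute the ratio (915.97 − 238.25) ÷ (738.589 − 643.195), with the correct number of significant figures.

915.97 − 238.25 = 677.72, limited to 2 d.p. → 5 s.f.; 738.589 − 643.195 = 95.394, limited to 3 d.p. → 5 s.f.
Carrying full precision, 677.72 ÷ 95.394 = 7.10443004801…; keep min(5, 5) = 5 s.f.
Rounded to 5 significant figures: 7.1044.

7.1044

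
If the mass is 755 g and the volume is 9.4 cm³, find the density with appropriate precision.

80. g/cm³

density = 755 g ÷ 9.4 cm³ = 80.3191489362… g/cm³.
755 has 3 significant figures; 9.4 has 2.
Division/multiplication keeps the fewest: 2 significant figures.
Rounded: 80. g/cm³.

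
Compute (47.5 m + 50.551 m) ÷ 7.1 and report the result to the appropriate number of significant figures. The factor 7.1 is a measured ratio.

14 m

47.5 m + 50.551 m = 98.051 m; the sum is limited to 1 decimal place (3 s.f.).
Carrying full precision, 98.051 ÷ 7.1 = 13.81 m; 7.1 has 2 s.f., so the result keeps min(3, 2) = 2 s.f.
Rounded to 2 significant figures: 14 m.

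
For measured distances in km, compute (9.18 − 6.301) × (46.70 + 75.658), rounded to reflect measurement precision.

9.18 − 6.301 = 2.879, limited to 2 d.p. → 3 s.f.; 46.70 + 75.658 = 122.358, limited to 2 d.p. → 5 s.f.
Carrying full precision, 2.879 × 122.358 = 352.268682; keep min(3, 5) = 3 s.f.
Rounded to 3 significant figures: 352 km².

352 km²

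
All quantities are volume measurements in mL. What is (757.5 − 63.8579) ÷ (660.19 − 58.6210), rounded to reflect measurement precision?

757.5 − 63.8579 = 693.6421, limited to 1 d.p. → 4 s.f.; 660.19 − 58.6210 = 601.5690, limited to 2 d.p. → 5 s.f.
Carrying full precision, 693.6421 ÷ 601.5690 = 1.15305492803…; keep min(4, 5) = 4 s.f.
Rounded to 4 significant figures: 1.153.

1.153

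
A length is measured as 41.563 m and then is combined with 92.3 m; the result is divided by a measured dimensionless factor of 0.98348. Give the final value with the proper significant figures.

41.563 m + 92.3 m = 133.863 m; the sum is limited to 1 decimal place (4 s.f.).
Carrying full precision, 133.863 ÷ 0.98348 = 136.111563021… m; 0.98348 has 5 s.f., so the result keeps min(4, 5) = 4 s.f.
Rounded to 4 significant figures: 136.1 m.

136.1 m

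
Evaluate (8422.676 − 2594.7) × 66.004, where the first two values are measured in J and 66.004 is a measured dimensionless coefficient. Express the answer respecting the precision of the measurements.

8422.676 J − 2594.7 J = 5827.976 J; the difference is limited to 1 decimal place (5 s.f.).
Carrying full precision, 5827.976 × 66.004 = 384669.727904 J; 66.004 has 5 s.f., so the result keeps min(5, 5) = 5 s.f.
Rounded to 5 significant figures: 3.8467 × 10⁵ J.

3.8467 × 10⁵ J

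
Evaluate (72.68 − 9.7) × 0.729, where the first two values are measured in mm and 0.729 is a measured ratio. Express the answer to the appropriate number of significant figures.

45.9 mm

72.68 mm − 9.7 mm = 62.98 mm; the difference is limited to 1 decimal place (3 s.f.).
Carrying full precision, 62.98 × 0.729 = 45.91242 mm; 0.729 has 3 s.f., so the result keeps min(3, 3) = 3 s.f.
Rounded to 3 significant figures: 45.9 mm.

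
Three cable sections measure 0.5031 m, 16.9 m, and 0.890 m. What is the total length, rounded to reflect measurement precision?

0.5031 m + 16.9 m + 0.890 m = 18.2931 m.
Addition/subtraction keeps the fewest decimal places: 0.5031 → 4 decimal places, 16.9 → 1 decimal place, 0.890 → 3 decimal places; limit is 1.
Rounded to 1 decimal place: 18.3 m.

18.3 m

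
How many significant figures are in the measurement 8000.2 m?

8000.2: zeros between nonzero digits are significant.

5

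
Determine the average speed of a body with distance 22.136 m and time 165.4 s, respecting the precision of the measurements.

0.1338 m/s

average speed = 22.136 m ÷ 165.4 s = 0.133833131802… m/s.
22.136 has 5 significant figures; 165.4 has 4.
Division/multiplication keeps the fewest: 4 significant figures.
Rounded: 0.1338 m/s.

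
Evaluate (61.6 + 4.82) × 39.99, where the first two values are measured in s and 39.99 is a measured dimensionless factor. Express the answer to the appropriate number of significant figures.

2.66 × 10^3 s

61.6 s + 4.82 s = 66.42 s; the sum is limited to 1 decimal place (3 s.f.).
Carrying full precision, 66.42 × 39.99 = 2656.1358 s; 39.99 has 4 s.f., so the result keeps min(3, 4) = 3 s.f.
Rounded to 3 significant figures: 2.66 × 10^3 s.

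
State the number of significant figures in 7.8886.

7.8886: every digit is nonzero and significant.

5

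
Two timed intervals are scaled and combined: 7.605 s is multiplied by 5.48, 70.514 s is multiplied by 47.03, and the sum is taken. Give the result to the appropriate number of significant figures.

7.605 × 5.48 = 41.6754 → 41.7 s (3 s.f., last digit at the 10^-1 place).
70.514 × 47.03 = 3316.27342 → 3.316 × 10³ s (4 s.f., last digit at the 10^0 place).
Sum: 3357.94882 s; keep the coarser place, 10^0.
Result: 3.358 × 10³ s.

3.358 × 10³ s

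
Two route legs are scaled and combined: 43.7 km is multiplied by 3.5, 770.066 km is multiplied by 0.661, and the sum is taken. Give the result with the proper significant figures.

43.7 × 3.5 = 152.95 → 1.5 × 10² km (2 s.f., last digit at the 10^1 place).
770.066 × 0.661 = 509.013626 → 509 km (3 s.f., last digit at the 10^0 place).
Sum: 661.963626 km; keep the coarser place, 10^1.
Result: 6.6 × 10² km.

6.6 × 10² km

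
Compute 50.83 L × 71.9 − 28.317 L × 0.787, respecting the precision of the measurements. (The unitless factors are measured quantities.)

3.63 × 10^3 L

50.83 × 71.9 = 3654.677 → 3.65 × 10^3 L (3 s.f., last digit at the 10^1 place).
28.317 × 0.787 = 22.285479 → 22.3 L (3 s.f., last digit at the 10^-1 place).
Difference: 3632.391521 L; keep the coarser place, 10^1.
Result: 3.63 × 10^3 L.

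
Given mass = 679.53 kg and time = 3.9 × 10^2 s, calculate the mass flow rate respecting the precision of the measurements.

1.7 kg/s

mass flow rate = 679.53 kg ÷ 3.9 × 10^2 s = 1.74238461538… kg/s.
679.53 has 5 significant figures; 3.9 × 10^2 has 2.
Division/multiplication keeps the fewest: 2 significant figures.
Rounded: 1.7 kg/s.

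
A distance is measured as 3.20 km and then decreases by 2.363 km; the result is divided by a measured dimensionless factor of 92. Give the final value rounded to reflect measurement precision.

0.0091 km

3.20 km − 2.363 km = 0.837 km; the difference is limited to 2 decimal places (2 s.f.).
Carrying full precision, 0.837 ÷ 92 = 0.00909782608696… km; 92 has 2 s.f., so the result keeps min(2, 2) = 2 s.f.
Rounded to 2 significant figures: 0.0091 km.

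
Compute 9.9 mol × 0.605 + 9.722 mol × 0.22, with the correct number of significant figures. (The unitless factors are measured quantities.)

9.9 × 0.605 = 5.9895 → 6.0 mol (2 s.f., last digit at the 10^-1 place).
9.722 × 0.22 = 2.13884 → 2.1 mol (2 s.f., last digit at the 10^-1 place).
Sum: 8.12834 mol; keep the coarser place, 10^-1.
Result: 8.1 mol.

8.1 mol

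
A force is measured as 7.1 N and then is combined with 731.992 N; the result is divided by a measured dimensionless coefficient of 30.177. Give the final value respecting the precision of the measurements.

24.49 N

7.1 N + 731.992 N = 739.092 N; the sum is limited to 1 decimal place (4 s.f.).
Carrying full precision, 739.092 ÷ 30.177 = 24.491897803… N; 30.177 has 5 s.f., so the result keeps min(4, 5) = 4 s.f.
Rounded to 4 significant figures: 24.49 N.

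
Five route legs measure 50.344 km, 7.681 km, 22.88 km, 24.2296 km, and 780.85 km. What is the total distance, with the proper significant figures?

50.344 km + 7.681 km + 22.88 km + 24.2296 km + 780.85 km = 885.9846 km.
Addition/subtraction keeps the fewest decimal places: 50.344 → 3 decimal places, 7.681 → 3 decimal places, 22.88 → 2 decimal places, 24.2296 → 4 decimal places, 780.85 → 2 decimal places; limit is 2.
Rounded to 2 decimal places: 885.98 km.

885.98 km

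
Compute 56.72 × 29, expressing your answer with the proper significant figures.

56.72 × 29 = 1644.88
Multiplication/division keeps the fewest significant figures: 56.72 → 4 s.f., 29 → 2 s.f.; limit is 2.
Rounded to 2 significant figures: 1.6 × 10^3.

1.6 × 10^3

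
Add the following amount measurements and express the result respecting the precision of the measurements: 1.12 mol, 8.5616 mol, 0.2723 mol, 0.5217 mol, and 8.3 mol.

1.12 mol + 8.5616 mol + 0.2723 mol + 0.5217 mol + 8.3 mol = 18.7756 mol.
Addition/subtraction keeps the fewest decimal places: 1.12 → 2 decimal places, 8.5616 → 4 decimal places, 0.2723 → 4 decimal places, 0.5217 → 4 decimal places, 8.3 → 1 decimal place; limit is 1.
Rounded to 1 decimal place: 18.8 mol.

18.8 mol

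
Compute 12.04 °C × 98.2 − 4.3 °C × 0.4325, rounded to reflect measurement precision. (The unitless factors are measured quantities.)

12.04 × 98.2 = 1182.328 → 1.18 × 10³ °C (3 s.f., last digit at the 10^1 place).
4.3 × 0.4325 = 1.85975 → 1.9 °C (2 s.f., last digit at the 10^-1 place).
Difference: 1180.46825 °C; keep the coarser place, 10^1.
Result: 1.18 × 10³ °C.

1.18 × 10³ °C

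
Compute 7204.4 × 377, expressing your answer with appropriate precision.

7204.4 × 377 = 2716058.8
Multiplication/division keeps the fewest significant figures: 7204.4 → 5 s.f., 377 → 3 s.f.; limit is 3.
Rounded to 3 significant figures: 2.72 × 10⁶.

2.72 × 10⁶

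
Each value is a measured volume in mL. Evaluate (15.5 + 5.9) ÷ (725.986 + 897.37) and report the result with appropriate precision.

15.5 + 5.9 = 21.4, limited to 1 d.p. → 3 s.f.; 725.986 + 897.37 = 1623.356, limited to 2 d.p. → 6 s.f.
Carrying full precision, 21.4 ÷ 1623.356 = 0.0131825674713…; keep min(3, 6) = 3 s.f.
Rounded to 3 significant figures: 0.0132.

0.0132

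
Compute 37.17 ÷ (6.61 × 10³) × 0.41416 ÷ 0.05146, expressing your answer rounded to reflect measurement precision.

37.17 ÷ (6.61 × 10³) × 0.41416 ÷ 0.05146 = 0.0452573865811…
Multiplication/division keeps the fewest significant figures: 37.17 → 4 s.f., 6.61 × 10³ → 3 s.f., 0.41416 → 5 s.f., 0.05146 → 4 s.f.; limit is 3.
Rounded to 3 significant figures: 0.0453.

0.0453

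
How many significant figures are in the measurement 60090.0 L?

6

60090.0: trailing zeros after a decimal point are significant; zeros between nonzero digits are significant.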